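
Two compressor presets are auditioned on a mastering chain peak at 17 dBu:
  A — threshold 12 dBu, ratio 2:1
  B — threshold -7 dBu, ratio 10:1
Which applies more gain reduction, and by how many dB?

A: GR = 5 − 5/2 = 2.5 dB.
B: GR = 24 − 24/10 = 21.6 dB.
Difference: 19.1 dB in favour of B.

B, by 19.1 dB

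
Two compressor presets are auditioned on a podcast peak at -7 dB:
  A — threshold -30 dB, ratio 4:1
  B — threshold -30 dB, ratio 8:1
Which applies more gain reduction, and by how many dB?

A: GR = 23 − 23/4 = 17.25 dB.
B: GR = 23 − 23/8 = 20.125 dB.
Difference: 2.875 dB in favour of B.

B, by 2.875 dB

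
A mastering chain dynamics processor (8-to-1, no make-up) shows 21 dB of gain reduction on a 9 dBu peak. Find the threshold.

Gain reduction = 9 − (-12) = 21 dB; output overshoot = GR / (R − 1) = 21 / 7 = 3 dB.
Threshold = output − output overshoot = -12 − 3 = -15 dBu.

-15 dBu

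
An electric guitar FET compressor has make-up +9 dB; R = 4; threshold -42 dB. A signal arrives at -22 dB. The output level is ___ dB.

-28 dB

Overshoot: -22 − (-42) = 20 dB.
At 4:1 the overshoot is divided by 4, leaving 5 dB above threshold.
So the level is -42 + 5 = -37 dB; make-up adds 9 dB, giving -28 dB.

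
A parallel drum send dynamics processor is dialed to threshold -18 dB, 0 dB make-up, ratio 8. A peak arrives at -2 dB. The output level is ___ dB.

Overshoot: -2 − (-18) = 16 dB.
The 16 dB excess becomes 2 dB after 8:1 reduction.
That puts the output at -16 dB.

-16 dB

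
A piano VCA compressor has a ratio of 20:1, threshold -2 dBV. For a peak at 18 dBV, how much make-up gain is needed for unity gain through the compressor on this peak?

19 dB

The peak compresses to -2 + 20/20 = -1 dBV.
To reach 18 dBV requires 18 − (-1) = 19 dB of make-up.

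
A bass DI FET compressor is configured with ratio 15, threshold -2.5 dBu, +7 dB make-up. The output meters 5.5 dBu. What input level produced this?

Stripping the +7 dB make-up gives -1.5 dBu at the gain stage.
Post-compression overshoot = -1.5 − (-2.5) = 1 dB.
Input overshoot = R × output overshoot = 15 dB → input = -2.5 + 15 = 12.5 dBu.

12.5 dBu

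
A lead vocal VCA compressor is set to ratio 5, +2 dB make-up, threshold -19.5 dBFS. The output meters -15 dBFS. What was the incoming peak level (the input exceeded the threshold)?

-7 dBFS

Before make-up, the level was -15 − 2 = -17 dBFS.
That's 2.5 dB above the -19.5 dBFS threshold.
Input overshoot = R × output overshoot = 12.5 dB → input = -19.5 + 12.5 = -7 dBFS.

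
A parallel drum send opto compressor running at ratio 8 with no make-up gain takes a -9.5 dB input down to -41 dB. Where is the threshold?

-45.5 dB

Input is 36 dB above T (since output overshoot × R = input overshoot: (-41 − T)·8 = -9.5 − T gives T = -45.5 dB).
Check: -45.5 + (-9.5 − (-45.5))/8 = -45.5 + 4.5 = -41 dB. ✓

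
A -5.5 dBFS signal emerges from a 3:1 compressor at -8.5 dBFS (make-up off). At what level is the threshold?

-10 dBFS

Gain reduction = -5.5 − (-8.5) = 3 dB; output overshoot = GR / (R − 1) = 3 / 2 = 1.5 dB.
Threshold = output − output overshoot = -8.5 − 1.5 = -10 dBFS.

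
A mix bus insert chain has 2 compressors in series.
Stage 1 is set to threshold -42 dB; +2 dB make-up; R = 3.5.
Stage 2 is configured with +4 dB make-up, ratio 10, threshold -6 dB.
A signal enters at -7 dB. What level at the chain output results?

-26 dB

Stage 1: overshoot 35 dB → 35/3.5 = 10 dB → -32 dB; +2 dB make-up → -30 dB.
Stage 2: below threshold (-30 ≤ -6); passes unchanged; make-up brings it to -26 dB.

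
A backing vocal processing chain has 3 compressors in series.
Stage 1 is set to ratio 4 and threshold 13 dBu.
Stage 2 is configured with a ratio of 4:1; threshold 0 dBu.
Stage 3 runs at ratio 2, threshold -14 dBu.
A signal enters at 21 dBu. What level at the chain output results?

-5.125 dBu

Stage 1: overshoot 8 dB → 8/4 = 2 dB → 15 dBu.
Stage 2: 15 dB above 0 dBu, reduced 4:1 to 3.75 dB above → 3.75 dBu.
Stage 3: 3.75 dBu is 17.75 dB over -14 dBu; at 2:1 that becomes 8.875 dB over, giving -5.125 dBu.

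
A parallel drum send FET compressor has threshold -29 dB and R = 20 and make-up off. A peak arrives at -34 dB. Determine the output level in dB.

-34 dB is 5 dB below the -29 dB threshold, so no gain reduction is applied.
Output = input = -34 dB.

-34 dB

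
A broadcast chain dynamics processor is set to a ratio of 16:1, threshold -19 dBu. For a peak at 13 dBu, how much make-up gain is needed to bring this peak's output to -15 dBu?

Without make-up, output = threshold + overshoot/16 = -19 + 2 = -17 dBu.
Gap to target: 2 dB.

2 dB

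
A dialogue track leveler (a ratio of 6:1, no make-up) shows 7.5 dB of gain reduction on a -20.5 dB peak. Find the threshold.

-29.5 dB

Let T be the threshold. Output overshoot = (input overshoot)/R, so -28 − T = (-20.5 − T)/6.
6·(-28 − T) = -20.5 − T → 5·T = -168 − (-20.5) = -147.5.
T = -147.5/5 = -29.5 dB.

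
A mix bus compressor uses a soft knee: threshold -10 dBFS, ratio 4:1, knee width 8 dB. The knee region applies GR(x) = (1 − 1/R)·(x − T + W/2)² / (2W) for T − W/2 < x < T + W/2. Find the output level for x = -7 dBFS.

x − T + W/2 = -7 − (-10) + 4 = 7.
GR = (1 − 1/4) × 7² / 16 = 0.75 × 49 / 16 = 2.296875 dB.
Output = -7 − 2.296875 = -9.296875 dBFS.

-9.296875 dBFS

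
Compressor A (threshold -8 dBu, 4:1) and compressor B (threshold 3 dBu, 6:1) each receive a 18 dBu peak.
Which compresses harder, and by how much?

A, by 7 dB

A: GR = 26 − 26/4 = 19.5 dB.
B: GR = 15 − 15/6 = 12.5 dB.
A reduces 7 dB more.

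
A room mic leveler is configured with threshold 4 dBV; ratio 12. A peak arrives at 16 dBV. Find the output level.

16 dBV sits 12 dB over threshold.
12:1 compression reduces that to 12/12 = 1 dB over.
Output = 4 + 1 = 5 dBV.

5 dBV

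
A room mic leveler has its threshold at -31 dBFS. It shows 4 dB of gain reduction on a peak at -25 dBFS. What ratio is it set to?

3:1

Input overshoot = -25 − (-31) = 6 dB.
Output overshoot = 6 − 4 = 2 dB.
Ratio = input overshoot / output overshoot = 6 / 2 = 3.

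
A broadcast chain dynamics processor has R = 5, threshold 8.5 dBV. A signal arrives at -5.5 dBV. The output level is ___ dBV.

-5.5 dBV

-5.5 dBV is 14 dB below the 8.5 dBV threshold, so no gain reduction is applied.
Output = input = -5.5 dBV.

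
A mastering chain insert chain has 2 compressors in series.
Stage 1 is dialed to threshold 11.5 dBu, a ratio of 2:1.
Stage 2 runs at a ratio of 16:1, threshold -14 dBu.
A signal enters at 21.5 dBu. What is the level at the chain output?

Stage 1: overshoot 10 dB → 10/2 = 5 dB → 16.5 dBu.
Stage 2: 30.5 dB above -14 dBu, reduced 16:1 to 1.90625 dB above → -12.09375 dBu.

-12.09375 dBu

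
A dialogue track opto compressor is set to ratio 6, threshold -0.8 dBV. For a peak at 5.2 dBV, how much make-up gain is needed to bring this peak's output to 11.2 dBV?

11 dB

Without make-up, output = threshold + overshoot/6 = -0.8 + 1 = 0.2 dBV.
Gap to target: 11 dB.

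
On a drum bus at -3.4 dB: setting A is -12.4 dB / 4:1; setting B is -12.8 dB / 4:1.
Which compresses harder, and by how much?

B, by 0.3 dB

A: overshoot 9 dB → output overshoot 2.25 dB → GR 6.75 dB.
B: overshoot 9.4 dB → output overshoot 2.35 dB → GR 7.05 dB.
B applies 0.3 dB more gain reduction.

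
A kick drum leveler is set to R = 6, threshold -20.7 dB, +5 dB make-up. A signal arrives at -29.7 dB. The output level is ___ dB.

-24.7 dB

-29.7 dB is 9 dB below the -20.7 dB threshold, so no gain reduction is applied.
Make-up gain adds 5 dB: -29.7 + 5 = -24.7 dB.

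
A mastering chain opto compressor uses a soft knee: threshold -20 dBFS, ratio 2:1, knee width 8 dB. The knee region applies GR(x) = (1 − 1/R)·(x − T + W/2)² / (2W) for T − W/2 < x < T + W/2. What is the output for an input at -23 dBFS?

-23.03125 dBFS

x − T + W/2 = -23 − (-20) + 4 = 1.
GR = (1 − 1/2) × 1² / 16 = 0.5 × 1 / 16 = 0.03125 dB.
Output = -23 − 0.03125 = -23.03125 dBFS.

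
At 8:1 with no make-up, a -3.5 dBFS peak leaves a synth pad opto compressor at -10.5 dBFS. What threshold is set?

Input is 8 dB above T (since output overshoot × R = input overshoot: (-10.5 − T)·8 = -3.5 − T gives T = -11.5 dBFS).
Check: -11.5 + (-3.5 − (-11.5))/8 = -11.5 + 1 = -10.5 dBFS. ✓

-11.5 dBFS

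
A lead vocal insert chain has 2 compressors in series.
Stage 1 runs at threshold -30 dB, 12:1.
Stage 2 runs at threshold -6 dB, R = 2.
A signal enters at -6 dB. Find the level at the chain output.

-28 dB

Stage 1: 24 dB above -30 dB, reduced 12:1 to 2 dB above → -28 dB.
Stage 2: -28 dB is at or below the -6 dB threshold — no compression; output -28 dB.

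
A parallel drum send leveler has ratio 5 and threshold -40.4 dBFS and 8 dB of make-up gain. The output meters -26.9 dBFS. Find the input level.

-12.9 dBFS

Stripping the +8 dB make-up gives -34.9 dBFS at the gain stage.
Post-compression overshoot = -34.9 − (-40.4) = 5.5 dB.
Undo the ratio: input overshoot = 5.5 × 5 = 27.5 dB, giving input = -12.9 dBFS.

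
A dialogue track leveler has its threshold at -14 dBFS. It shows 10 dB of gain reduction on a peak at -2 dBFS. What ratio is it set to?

6:1

Input overshoot = -2 − (-14) = 12 dB.
Output overshoot = 12 − 10 = 2 dB.
Ratio = input overshoot / output overshoot = 12 / 2 = 6.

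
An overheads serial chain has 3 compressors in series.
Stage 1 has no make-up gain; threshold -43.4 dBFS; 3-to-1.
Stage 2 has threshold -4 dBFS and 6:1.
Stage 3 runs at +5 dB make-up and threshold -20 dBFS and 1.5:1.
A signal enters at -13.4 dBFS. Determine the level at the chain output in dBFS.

Stage 1: 30 dB above -43.4 dBFS, reduced 3:1 to 10 dB above → -33.4 dBFS.
Stage 2: below threshold (-33.4 ≤ -4); passes unchanged; output -33.4 dBFS.
Stage 3: -33.4 dBFS is at or below the -20 dBFS threshold — no compression; make-up brings it to -28.4 dBFS.

-28.4 dBFS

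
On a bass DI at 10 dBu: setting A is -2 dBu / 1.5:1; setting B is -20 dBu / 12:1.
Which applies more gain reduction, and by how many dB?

A: overshoot 12 dB → output overshoot 8 dB → GR 4 dB.
B: overshoot 30 dB → output overshoot 2.5 dB → GR 27.5 dB.
B reduces 23.5 dB more.

B, by 23.5 dB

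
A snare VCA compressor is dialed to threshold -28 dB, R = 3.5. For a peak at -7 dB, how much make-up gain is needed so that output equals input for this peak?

Without make-up, output = threshold + overshoot/3.5 = -28 + 6 = -22 dB.
Gap to target: 15 dB.

15 dB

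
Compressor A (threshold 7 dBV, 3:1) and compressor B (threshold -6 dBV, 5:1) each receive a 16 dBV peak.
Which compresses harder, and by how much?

A: GR = 9 − 9/3 = 6 dB.
B: GR = 22 − 22/5 = 17.6 dB.
B reduces 11.6 dB more.

B, by 11.6 dB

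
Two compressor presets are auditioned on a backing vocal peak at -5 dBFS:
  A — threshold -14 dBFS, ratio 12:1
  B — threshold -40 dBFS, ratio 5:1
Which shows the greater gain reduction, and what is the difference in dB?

B, by 19.75 dB

A: overshoot 9 dB → output overshoot 0.75 dB → GR 8.25 dB.
B: overshoot 35 dB → output overshoot 7 dB → GR 28 dB.
Difference: 19.75 dB in favour of B.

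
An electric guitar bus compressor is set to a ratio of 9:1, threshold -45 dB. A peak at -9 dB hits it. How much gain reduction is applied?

-9 dB exceeds the threshold by 36 dB.
At 9:1, output sits 36/9 = 4 dB above threshold.
GR = overshoot in − overshoot out = 36 − 4 = 32 dB.

32 dB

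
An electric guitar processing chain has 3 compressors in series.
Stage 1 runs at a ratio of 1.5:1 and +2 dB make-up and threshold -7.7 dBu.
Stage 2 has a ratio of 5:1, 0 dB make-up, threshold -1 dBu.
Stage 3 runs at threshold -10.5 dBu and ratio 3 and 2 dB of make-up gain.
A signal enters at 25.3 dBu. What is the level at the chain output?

Stage 1: overshoot 33 dB → 33/1.5 = 22 dB → 14.3 dBu; +2 dB make-up → 16.3 dBu.
Stage 2: 17.3 dB above -1 dBu, reduced 5:1 to 3.46 dB above → 2.46 dBu.
Stage 3: 2.46 dBu is 12.96 dB over -10.5 dBu; at 3:1 that becomes 4.32 dB over, giving -6.18 dBu; +2 dB make-up → -4.18 dBu.

-4.18 dBu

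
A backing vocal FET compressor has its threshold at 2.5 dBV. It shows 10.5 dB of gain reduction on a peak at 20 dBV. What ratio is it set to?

Input overshoot = 20 − 2.5 = 17.5 dB.
Output overshoot = 17.5 − 10.5 = 7 dB.
Ratio = input overshoot / output overshoot = 17.5 / 7 = 2.5.

2.5:1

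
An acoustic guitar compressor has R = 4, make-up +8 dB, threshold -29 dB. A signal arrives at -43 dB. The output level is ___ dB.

-35 dB

-43 dB is 14 dB below the -29 dB threshold, so no gain reduction is applied.
Make-up gain adds 8 dB: -43 + 8 = -35 dB.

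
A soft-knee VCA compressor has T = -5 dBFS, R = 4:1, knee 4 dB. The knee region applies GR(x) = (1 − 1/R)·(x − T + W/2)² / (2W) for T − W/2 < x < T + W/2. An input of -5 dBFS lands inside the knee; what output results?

x − T + W/2 = -5 − (-5) + 2 = 2.
GR = (1 − 1/4) × 2² / 8 = 0.75 × 4 / 8 = 0.375 dB.
Output = -5 − 0.375 = -5.375 dBFS.

-5.375 dBFS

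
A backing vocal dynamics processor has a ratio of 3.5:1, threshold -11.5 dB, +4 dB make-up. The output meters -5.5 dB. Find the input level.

Remove make-up: -5.5 − 4 = -9.5 dB.
Post-compression overshoot = -9.5 − (-11.5) = 2 dB.
Input overshoot = R × output overshoot = 7 dB → input = -11.5 + 7 = -4.5 dB.

-4.5 dB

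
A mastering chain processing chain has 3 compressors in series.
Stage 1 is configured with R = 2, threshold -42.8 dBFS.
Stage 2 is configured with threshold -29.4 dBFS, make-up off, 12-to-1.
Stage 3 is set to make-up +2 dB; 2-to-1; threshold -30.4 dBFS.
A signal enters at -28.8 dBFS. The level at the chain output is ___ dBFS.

-33.8 dBFS

Stage 1: overshoot 14 dB → 14/2 = 7 dB → -35.8 dBFS.
Stage 2: -35.8 dBFS is at or below the -29.4 dBFS threshold — no compression; output -35.8 dBFS.
Stage 3: -35.8 dBFS ≤ -30.4 dBFS, so stage 3 doesn't engage; make-up brings it to -33.8 dBFS.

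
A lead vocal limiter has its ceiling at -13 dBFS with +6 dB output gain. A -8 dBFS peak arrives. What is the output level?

A brickwall limiter is an ∞:1 compressor: any input above the ceiling is clamped to -13 dBFS.
Output gain then adds 6 dB: -13 + 6 = -7 dBFS.

-7 dBFS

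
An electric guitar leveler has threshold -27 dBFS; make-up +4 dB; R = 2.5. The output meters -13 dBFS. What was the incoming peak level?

-2 dBFS

Stripping the +4 dB make-up gives -17 dBFS at the gain stage.
Post-compression overshoot = -17 − (-27) = 10 dB.
Undo the ratio: input overshoot = 10 × 2.5 = 25 dB, giving input = -2 dBFS.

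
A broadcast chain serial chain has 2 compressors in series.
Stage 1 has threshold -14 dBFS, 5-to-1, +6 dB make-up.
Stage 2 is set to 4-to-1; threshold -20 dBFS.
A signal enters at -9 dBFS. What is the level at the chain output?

Stage 1: 5 dB above -14 dBFS, reduced 5:1 to 1 dB above → -13 dBFS; +6 dB make-up → -7 dBFS.
Stage 2: 13 dB above -20 dBFS, reduced 4:1 to 3.25 dB above → -16.75 dBFS.

-16.75 dBFS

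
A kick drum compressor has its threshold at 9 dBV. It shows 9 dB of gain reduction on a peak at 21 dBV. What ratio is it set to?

4:1

Input overshoot = 21 − 9 = 12 dB.
Output overshoot = 12 − 9 = 3 dB.
Ratio = input overshoot / output overshoot = 12 / 3 = 4.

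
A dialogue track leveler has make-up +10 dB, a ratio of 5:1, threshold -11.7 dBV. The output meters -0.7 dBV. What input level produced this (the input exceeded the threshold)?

-6.7 dBV

Stripping the +10 dB make-up gives -10.7 dBV at the gain stage.
That's 1 dB above the -11.7 dBV threshold.
Undo the ratio: input overshoot = 1 × 5 = 5 dB, giving input = -6.7 dBV.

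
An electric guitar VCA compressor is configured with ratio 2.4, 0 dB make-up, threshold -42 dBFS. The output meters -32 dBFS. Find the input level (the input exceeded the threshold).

The compressed level sits -32 − (-42) = 10 dB over threshold.
Undo the ratio: input overshoot = 10 × 2.4 = 24 dB, giving input = -18 dBFS.

-18 dBFS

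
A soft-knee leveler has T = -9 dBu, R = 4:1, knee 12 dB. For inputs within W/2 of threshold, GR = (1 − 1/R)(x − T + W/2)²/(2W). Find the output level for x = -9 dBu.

x − T + W/2 = -9 − (-9) + 6 = 6.
GR = (1 − 1/4) × 6² / 24 = 0.75 × 36 / 24 = 1.125 dB.
Output = -9 − 1.125 = -10.125 dBu.

-10.125 dBu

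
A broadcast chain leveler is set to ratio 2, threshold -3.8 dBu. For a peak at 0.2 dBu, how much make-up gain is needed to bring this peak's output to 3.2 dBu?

The peak compresses to -3.8 + 4/2 = -1.8 dBu.
To reach 3.2 dBu requires 3.2 − (-1.8) = 5 dB of make-up.

5 dB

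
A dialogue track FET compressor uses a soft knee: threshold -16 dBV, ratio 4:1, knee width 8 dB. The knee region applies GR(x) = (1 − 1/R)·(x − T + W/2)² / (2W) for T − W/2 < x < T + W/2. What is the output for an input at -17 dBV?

x − T + W/2 = -17 − (-16) + 4 = 3.
GR = (1 − 1/4) × 3² / 16 = 0.75 × 9 / 16 = 0.421875 dB.
Output = -17 − 0.421875 = -17.421875 dBV.

-17.421875 dBV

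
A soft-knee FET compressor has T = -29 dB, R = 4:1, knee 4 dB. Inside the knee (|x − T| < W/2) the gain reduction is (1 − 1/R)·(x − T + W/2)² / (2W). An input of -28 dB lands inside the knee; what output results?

x − T + W/2 = -28 − (-29) + 2 = 3.
GR = (1 − 1/4) × 3² / 8 = 0.75 × 9 / 8 = 0.84375 dB.
Output = -28 − 0.84375 = -28.84375 dB.

-28.84375 dB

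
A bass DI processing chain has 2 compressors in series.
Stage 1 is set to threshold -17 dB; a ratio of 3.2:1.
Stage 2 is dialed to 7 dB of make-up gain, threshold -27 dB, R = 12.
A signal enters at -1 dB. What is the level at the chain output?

Stage 1: 16 dB above -17 dB, reduced 3.2:1 to 5 dB above → -12 dB.
Stage 2: 15 dB above -27 dB, reduced 12:1 to 1.25 dB above → -25.75 dB; +7 dB make-up → -18.75 dB.

-18.75 dB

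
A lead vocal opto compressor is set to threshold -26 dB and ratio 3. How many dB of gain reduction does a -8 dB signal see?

12 dB

Overshoot = -8 − (-26) = 18 dB.
At 3:1, output sits 18/3 = 6 dB above threshold.
Gain reduction = 18 − 6 = 12 dB.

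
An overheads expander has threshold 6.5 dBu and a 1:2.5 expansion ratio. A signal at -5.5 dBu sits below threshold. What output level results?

The input is 12 dB below the 6.5 dBu threshold.
A 1:2.5 expander multiplies undershoot by 2.5: 12 × 2.5 = 30 dB below threshold.
Output = 6.5 − 30 = -23.5 dBu.

-23.5 dBu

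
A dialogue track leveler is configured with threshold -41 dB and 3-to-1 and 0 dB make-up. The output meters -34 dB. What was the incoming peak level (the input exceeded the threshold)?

That's 7 dB above the -41 dB threshold.
Undo the ratio: input overshoot = 7 × 3 = 21 dB, giving input = -20 dB.

-20 dB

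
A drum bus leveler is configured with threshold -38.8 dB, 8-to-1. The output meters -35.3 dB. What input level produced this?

Post-compression overshoot = -35.3 − (-38.8) = 3.5 dB.
Undo the ratio: input overshoot = 3.5 × 8 = 28 dB, giving input = -10.8 dB.

-10.8 dB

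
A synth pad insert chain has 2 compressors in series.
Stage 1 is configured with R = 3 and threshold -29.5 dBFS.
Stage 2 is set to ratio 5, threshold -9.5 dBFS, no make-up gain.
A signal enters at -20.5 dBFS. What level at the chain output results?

-26.5 dBFS

Stage 1: overshoot 9 dB → 9/3 = 3 dB → -26.5 dBFS.
Stage 2: -26.5 dBFS is at or below the -9.5 dBFS threshold — no compression; output -26.5 dBFS.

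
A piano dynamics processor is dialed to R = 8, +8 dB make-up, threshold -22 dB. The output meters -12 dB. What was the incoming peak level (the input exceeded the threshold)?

-6 dB

Before make-up, the level was -12 − 8 = -20 dB.
The compressed level sits -20 − (-22) = 2 dB over threshold.
Input overshoot = R × output overshoot = 16 dB → input = -22 + 16 = -6 dB.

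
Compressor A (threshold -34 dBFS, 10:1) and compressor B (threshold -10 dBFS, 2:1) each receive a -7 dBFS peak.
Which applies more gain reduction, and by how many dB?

A, by 22.8 dB

A: overshoot 27 dB → output overshoot 2.7 dB → GR 24.3 dB.
B: overshoot 3 dB → output overshoot 1.5 dB → GR 1.5 dB.
A reduces 22.8 dB more.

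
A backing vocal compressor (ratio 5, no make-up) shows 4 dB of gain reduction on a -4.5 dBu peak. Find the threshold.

-9.5 dBu

Let T be the threshold. Output overshoot = (input overshoot)/R, so -8.5 − T = (-4.5 − T)/5.
5·(-8.5 − T) = -4.5 − T → 4·T = -42.5 − (-4.5) = -38.
T = -38/4 = -9.5 dBu.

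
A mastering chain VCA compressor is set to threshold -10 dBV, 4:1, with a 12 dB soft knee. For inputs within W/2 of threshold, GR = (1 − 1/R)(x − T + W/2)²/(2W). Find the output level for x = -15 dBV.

x − T + W/2 = -15 − (-10) + 6 = 1.
GR = (1 − 1/4) × 1² / 24 = 0.75 × 1 / 24 = 0.03125 dB.
Output = -15 − 0.03125 = -15.03125 dBV.

-15.03125 dBV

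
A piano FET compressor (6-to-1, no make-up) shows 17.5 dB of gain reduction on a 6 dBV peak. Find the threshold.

-15 dBV

Let T be the threshold. Output overshoot = (input overshoot)/R, so -11.5 − T = (6 − T)/6.
6·(-11.5 − T) = 6 − T → 5·T = -69 − 6 = -75.
T = -75/5 = -15 dBV.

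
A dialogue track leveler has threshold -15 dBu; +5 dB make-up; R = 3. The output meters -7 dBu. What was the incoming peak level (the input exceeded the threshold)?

-6 dBu

Before make-up, the level was -7 − 5 = -12 dBu.
Post-compression overshoot = -12 − (-15) = 3 dB.
Input overshoot = R × output overshoot = 9 dB → input = -15 + 9 = -6 dBu.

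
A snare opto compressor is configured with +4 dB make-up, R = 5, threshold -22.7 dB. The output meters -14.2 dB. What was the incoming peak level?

-0.2 dB

Before make-up, the level was -14.2 − 4 = -18.2 dB.
The compressed level sits -18.2 − (-22.7) = 4.5 dB over threshold.
Before 5:1 compression the overshoot was 4.5 × 5 = 22.5 dB, so input = -22.7 + 22.5 = -0.2 dB.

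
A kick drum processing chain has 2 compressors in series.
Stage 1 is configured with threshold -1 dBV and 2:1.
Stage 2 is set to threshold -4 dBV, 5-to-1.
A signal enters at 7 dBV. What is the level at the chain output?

-2.6 dBV

Stage 1: 8 dB above -1 dBV, reduced 2:1 to 4 dB above → 3 dBV.
Stage 2: 7 dB above -4 dBV, reduced 5:1 to 1.4 dB above → -2.6 dBV.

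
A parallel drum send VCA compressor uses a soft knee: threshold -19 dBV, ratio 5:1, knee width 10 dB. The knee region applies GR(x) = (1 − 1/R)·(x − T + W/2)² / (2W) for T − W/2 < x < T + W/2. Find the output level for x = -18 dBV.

x − T + W/2 = -18 − (-19) + 5 = 6.
GR = (1 − 1/5) × 6² / 20 = 0.8 × 36 / 20 = 1.44 dB.
Output = -18 − 1.44 = -19.44 dBV.

-19.44 dBV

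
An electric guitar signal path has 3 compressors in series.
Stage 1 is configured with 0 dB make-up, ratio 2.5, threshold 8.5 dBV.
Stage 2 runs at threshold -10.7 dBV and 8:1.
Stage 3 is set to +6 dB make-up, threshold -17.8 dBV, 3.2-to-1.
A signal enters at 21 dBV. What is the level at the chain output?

-8.635938 dBV

Stage 1: overshoot 12.5 dB → 12.5/2.5 = 5 dB → 13.5 dBV.
Stage 2: overshoot 24.2 dB → 24.2/8 = 3.025 dB → -7.675 dBV.
Stage 3: 10.125 dB above -17.8 dBV, reduced 3.2:1 to 3.164062 dB above → -14.635938 dBV; +6 dB make-up → -8.635938 dBV.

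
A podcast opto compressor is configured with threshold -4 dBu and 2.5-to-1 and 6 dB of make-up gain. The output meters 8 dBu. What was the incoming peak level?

Stripping the +6 dB make-up gives 2 dBu at the gain stage.
The compressed level sits 2 − (-4) = 6 dB over threshold.
Undo the ratio: input overshoot = 6 × 2.5 = 15 dB, giving input = 11 dBu.

11 dBu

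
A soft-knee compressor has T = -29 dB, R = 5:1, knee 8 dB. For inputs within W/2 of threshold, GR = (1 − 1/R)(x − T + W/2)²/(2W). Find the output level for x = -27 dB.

-28.8 dB

x − T + W/2 = -27 − (-29) + 4 = 6.
GR = (1 − 1/5) × 6² / 16 = 0.8 × 36 / 16 = 1.8 dB.
Output = -27 − 1.8 = -28.8 dB.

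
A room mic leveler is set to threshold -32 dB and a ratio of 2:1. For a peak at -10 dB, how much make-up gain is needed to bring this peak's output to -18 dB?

3 dB

The peak compresses to -32 + 22/2 = -21 dB.
To reach -18 dB requires -18 − (-21) = 3 dB of make-up.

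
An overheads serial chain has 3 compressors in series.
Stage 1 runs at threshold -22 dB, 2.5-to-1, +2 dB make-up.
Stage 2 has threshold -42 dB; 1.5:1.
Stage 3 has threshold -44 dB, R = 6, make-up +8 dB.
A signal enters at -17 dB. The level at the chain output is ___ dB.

Stage 1: -17 dB is 5 dB over -22 dB; at 2.5:1 that becomes 2 dB over, giving -20 dB; +2 dB make-up → -18 dB.
Stage 2: 24 dB above -42 dB, reduced 1.5:1 to 16 dB above → -26 dB.
Stage 3: -26 dB is 18 dB over -44 dB; at 6:1 that becomes 3 dB over, giving -41 dB; +8 dB make-up → -33 dB.

-33 dB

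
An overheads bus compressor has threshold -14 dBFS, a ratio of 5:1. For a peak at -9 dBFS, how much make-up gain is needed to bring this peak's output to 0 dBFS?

13 dB

Overshoot 5 dB → 5/5 = 1 dB after compression, so the compressed level is -14 + 1 = -13 dBFS.
Make-up = target − compressed = 0 − (-13) = 13 dB.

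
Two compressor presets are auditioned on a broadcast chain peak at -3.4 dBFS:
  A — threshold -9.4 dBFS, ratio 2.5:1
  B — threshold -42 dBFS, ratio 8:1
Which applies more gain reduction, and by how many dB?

B, by 30.175 dB

A: 6 dB over, compressed to 2.4 dB over, so 3.6 dB of GR.
B: 38.6 dB over, compressed to 4.825 dB over, so 33.775 dB of GR.
B applies 30.175 dB more gain reduction.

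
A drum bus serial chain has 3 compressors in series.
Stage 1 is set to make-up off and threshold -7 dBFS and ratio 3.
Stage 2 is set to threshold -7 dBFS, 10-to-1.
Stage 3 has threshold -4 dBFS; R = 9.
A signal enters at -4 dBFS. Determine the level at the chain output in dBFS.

-6.9 dBFS

Stage 1: -4 dBFS is 3 dB over -7 dBFS; at 3:1 that becomes 1 dB over, giving -6 dBFS.
Stage 2: overshoot 1 dB → 1/10 = 0.1 dB → -6.9 dBFS.
Stage 3: -6.9 dBFS is at or below the -4 dBFS threshold — no compression; output -6.9 dBFS.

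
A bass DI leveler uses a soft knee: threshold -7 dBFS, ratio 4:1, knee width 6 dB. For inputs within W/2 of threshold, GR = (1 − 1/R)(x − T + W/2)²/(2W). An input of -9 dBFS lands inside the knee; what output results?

-9.0625 dBFS

x − T + W/2 = -9 − (-7) + 3 = 1.
GR = (1 − 1/4) × 1² / 12 = 0.75 × 1 / 12 = 0.0625 dB.
Output = -9 − 0.0625 = -9.0625 dBFS.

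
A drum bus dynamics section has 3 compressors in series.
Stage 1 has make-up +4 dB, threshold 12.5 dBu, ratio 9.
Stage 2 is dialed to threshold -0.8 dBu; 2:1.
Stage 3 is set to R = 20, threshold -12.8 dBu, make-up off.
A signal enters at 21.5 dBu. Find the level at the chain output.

Stage 1: 21.5 dBu is 9 dB over 12.5 dBu; at 9:1 that becomes 1 dB over, giving 13.5 dBu; +4 dB make-up → 17.5 dBu.
Stage 2: 18.3 dB above -0.8 dBu, reduced 2:1 to 9.15 dB above → 8.35 dBu.
Stage 3: 21.15 dB above -12.8 dBu, reduced 20:1 to 1.0575 dB above → -11.7425 dBu.

-11.7425 dBu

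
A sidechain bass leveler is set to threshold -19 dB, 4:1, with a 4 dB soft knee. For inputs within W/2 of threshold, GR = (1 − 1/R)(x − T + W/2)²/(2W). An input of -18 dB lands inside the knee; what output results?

-18.84375 dB

x − T + W/2 = -18 − (-19) + 2 = 3.
GR = (1 − 1/4) × 3² / 8 = 0.75 × 9 / 8 = 0.84375 dB.
Output = -18 − 0.84375 = -18.84375 dB.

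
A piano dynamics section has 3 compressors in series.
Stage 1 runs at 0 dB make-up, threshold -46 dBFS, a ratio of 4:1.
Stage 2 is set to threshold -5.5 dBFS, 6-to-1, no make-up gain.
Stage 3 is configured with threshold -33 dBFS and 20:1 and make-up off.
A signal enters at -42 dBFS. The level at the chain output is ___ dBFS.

Stage 1: -42 dBFS is 4 dB over -46 dBFS; at 4:1 that becomes 1 dB over, giving -45 dBFS.
Stage 2: below threshold (-45 ≤ -5.5); passes unchanged; output -45 dBFS.
Stage 3: -45 dBFS is at or below the -33 dBFS threshold — no compression; output -45 dBFS.

-45 dBFS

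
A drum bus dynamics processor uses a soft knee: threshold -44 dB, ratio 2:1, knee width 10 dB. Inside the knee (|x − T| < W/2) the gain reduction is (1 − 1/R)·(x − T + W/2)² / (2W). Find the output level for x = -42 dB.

-43.225 dB

x − T + W/2 = -42 − (-44) + 5 = 7.
GR = (1 − 1/2) × 7² / 20 = 0.5 × 49 / 20 = 1.225 dB.
Output = -42 − 1.225 = -43.225 dB.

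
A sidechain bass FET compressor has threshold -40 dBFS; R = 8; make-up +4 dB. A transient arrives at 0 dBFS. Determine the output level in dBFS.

-31 dBFS

0 dBFS sits 40 dB over threshold.
The 40 dB excess becomes 5 dB after 8:1 reduction.
So the level is -40 + 5 = -35 dBFS; make-up adds 4 dB, giving -31 dBFS.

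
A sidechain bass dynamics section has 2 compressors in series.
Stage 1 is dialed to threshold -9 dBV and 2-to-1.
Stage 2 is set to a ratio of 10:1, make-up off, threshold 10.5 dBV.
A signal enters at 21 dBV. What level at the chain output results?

Stage 1: 30 dB above -9 dBV, reduced 2:1 to 15 dB above → 6 dBV.
Stage 2: 6 dBV is at or below the 10.5 dBV threshold — no compression; output 6 dBV.

6 dBV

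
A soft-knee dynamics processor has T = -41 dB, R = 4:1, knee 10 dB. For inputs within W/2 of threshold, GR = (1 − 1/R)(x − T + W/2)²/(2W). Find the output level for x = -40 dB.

-41.35 dB

x − T + W/2 = -40 − (-41) + 5 = 6.
GR = (1 − 1/4) × 6² / 20 = 0.75 × 36 / 20 = 1.35 dB.
Output = -40 − 1.35 = -41.35 dB.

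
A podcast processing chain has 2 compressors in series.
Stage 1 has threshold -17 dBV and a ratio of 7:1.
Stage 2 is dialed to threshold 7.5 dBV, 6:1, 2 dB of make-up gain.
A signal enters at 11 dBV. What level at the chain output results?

Stage 1: overshoot 28 dB → 28/7 = 4 dB → -13 dBV.
Stage 2: -13 dBV is at or below the 7.5 dBV threshold — no compression; make-up brings it to -11 dBV.

-11 dBV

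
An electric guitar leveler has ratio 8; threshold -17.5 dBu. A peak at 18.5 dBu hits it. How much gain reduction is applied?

31.5 dB

Overshoot = 18.5 − (-17.5) = 36 dB.
After 8:1 compression the overshoot becomes 36/8 = 4.5 dB.
So the signal is attenuated by 36 − 4.5 = 31.5 dB.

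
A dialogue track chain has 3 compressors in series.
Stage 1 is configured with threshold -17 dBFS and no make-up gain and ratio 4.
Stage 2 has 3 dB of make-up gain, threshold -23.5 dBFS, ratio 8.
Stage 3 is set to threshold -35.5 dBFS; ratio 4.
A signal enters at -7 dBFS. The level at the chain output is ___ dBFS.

-31.46875 dBFS

Stage 1: overshoot 10 dB → 10/4 = 2.5 dB → -14.5 dBFS.
Stage 2: 9 dB above -23.5 dBFS, reduced 8:1 to 1.125 dB above → -22.375 dBFS; +3 dB make-up → -19.375 dBFS.
Stage 3: -19.375 dBFS is 16.125 dB over -35.5 dBFS; at 4:1 that becomes 4.03125 dB over, giving -31.46875 dBFS.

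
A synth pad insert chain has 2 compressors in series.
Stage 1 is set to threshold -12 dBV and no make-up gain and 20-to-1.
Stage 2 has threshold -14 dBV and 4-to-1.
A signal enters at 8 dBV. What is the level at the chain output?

Stage 1: 20 dB above -12 dBV, reduced 20:1 to 1 dB above → -11 dBV.
Stage 2: overshoot 3 dB → 3/4 = 0.75 dB → -13.25 dBV.

-13.25 dBV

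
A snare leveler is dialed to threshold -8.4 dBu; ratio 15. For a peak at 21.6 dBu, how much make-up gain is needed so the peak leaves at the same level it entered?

Overshoot 30 dB → 30/15 = 2 dB after compression, so the compressed level is -8.4 + 2 = -6.4 dBu.
Make-up = target − compressed = 21.6 − (-6.4) = 28 dB.

28 dB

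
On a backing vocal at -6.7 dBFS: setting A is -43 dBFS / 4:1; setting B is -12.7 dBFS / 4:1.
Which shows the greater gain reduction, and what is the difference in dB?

A, by 22.725 dB

A: GR = 36.3 − 36.3/4 = 27.225 dB.
B: GR = 6 − 6/4 = 4.5 dB.
A applies 22.725 dB more gain reduction.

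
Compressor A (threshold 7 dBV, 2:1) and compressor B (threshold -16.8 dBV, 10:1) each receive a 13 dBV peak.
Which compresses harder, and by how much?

A: 6 dB over, compressed to 3 dB over, so 3 dB of GR.
B: 29.8 dB over, compressed to 2.98 dB over, so 26.82 dB of GR.
B applies 23.82 dB more gain reduction.

B, by 23.82 dB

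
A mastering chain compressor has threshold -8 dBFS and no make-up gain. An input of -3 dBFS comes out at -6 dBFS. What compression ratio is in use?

2.5:1

Input overshoot = -3 − (-8) = 5 dB; output overshoot = -6 − (-8) = 2 dB.
Ratio = 5 / 2 = 2.5.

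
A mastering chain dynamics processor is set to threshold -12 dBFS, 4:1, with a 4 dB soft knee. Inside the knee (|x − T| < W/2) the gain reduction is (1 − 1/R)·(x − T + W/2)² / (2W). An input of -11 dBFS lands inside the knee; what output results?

-11.84375 dBFS

x − T + W/2 = -11 − (-12) + 2 = 3.
GR = (1 − 1/4) × 3² / 8 = 0.75 × 9 / 8 = 0.84375 dB.
Output = -11 − 0.84375 = -11.84375 dBFS.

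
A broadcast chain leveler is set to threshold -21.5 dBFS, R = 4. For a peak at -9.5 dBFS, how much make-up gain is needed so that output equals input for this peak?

Overshoot 12 dB → 12/4 = 3 dB after compression, so the compressed level is -21.5 + 3 = -18.5 dBFS.
Make-up = target − compressed = -9.5 − (-18.5) = 9 dB.

9 dB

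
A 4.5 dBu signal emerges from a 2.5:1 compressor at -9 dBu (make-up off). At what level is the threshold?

-18 dBu

Input is 22.5 dB above T (since output overshoot × R = input overshoot: (-9 − T)·2.5 = 4.5 − T gives T = -18 dBu).
Check: -18 + (4.5 − (-18))/2.5 = -18 + 9 = -9 dBu. ✓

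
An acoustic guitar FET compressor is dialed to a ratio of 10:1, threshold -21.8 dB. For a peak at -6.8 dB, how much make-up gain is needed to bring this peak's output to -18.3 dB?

2 dB

Overshoot 15 dB → 15/10 = 1.5 dB after compression, so the compressed level is -21.8 + 1.5 = -20.3 dB.
Make-up = target − compressed = -18.3 − (-20.3) = 2 dB.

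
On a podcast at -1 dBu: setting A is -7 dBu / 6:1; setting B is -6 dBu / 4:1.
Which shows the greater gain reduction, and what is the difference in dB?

A, by 1.25 dB

A: 6 dB over, compressed to 1 dB over, so 5 dB of GR.
B: 5 dB over, compressed to 1.25 dB over, so 3.75 dB of GR.
A applies 1.25 dB more gain reduction.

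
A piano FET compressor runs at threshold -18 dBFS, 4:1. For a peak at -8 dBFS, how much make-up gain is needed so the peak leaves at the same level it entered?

The peak compresses to -18 + 10/4 = -15.5 dBFS.
To reach -8 dBFS requires -8 − (-15.5) = 7.5 dB of make-up.

7.5 dB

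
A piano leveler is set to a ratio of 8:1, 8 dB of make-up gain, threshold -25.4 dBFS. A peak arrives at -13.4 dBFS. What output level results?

-15.9 dBFS

Overshoot: -13.4 − (-25.4) = 12 dB.
At 8:1 the overshoot is divided by 8, leaving 1.5 dB above threshold.
So the level is -25.4 + 1.5 = -23.9 dBFS; make-up adds 8 dB, giving -15.9 dBFS.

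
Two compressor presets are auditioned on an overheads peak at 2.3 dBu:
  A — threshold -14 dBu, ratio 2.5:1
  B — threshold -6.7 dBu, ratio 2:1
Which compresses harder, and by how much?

A: GR = 16.3 − 16.3/2.5 = 9.78 dB.
B: GR = 9 − 9/2 = 4.5 dB.
A reduces 5.28 dB more.

A, by 5.28 dB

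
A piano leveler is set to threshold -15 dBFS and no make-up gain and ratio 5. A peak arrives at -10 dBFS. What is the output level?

-10 dBFS sits 5 dB over threshold.
5:1 compression reduces that to 5/5 = 1 dB over.
Output = -15 + 1 = -14 dBFS.

-14 dBFS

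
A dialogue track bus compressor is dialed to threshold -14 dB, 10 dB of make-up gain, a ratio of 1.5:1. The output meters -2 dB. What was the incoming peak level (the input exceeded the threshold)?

-11 dB

Stripping the +10 dB make-up gives -12 dB at the gain stage.
That's 2 dB above the -14 dB threshold.
Undo the ratio: input overshoot = 2 × 1.5 = 3 dB, giving input = -11 dB.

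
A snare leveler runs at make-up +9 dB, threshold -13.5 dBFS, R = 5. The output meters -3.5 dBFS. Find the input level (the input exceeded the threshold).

Before make-up, the level was -3.5 − 9 = -12.5 dBFS.
Post-compression overshoot = -12.5 − (-13.5) = 1 dB.
Input overshoot = R × output overshoot = 5 dB → input = -13.5 + 5 = -8.5 dBFS.

-8.5 dBFS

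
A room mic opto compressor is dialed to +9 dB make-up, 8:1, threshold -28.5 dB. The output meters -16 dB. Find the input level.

-0.5 dB

Stripping the +9 dB make-up gives -25 dB at the gain stage.
That's 3.5 dB above the -28.5 dB threshold.
Before 8:1 compression the overshoot was 3.5 × 8 = 28 dB, so input = -28.5 + 28 = -0.5 dB.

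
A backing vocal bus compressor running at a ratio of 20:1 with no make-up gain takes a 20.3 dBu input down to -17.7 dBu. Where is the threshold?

Gain reduction = 20.3 − (-17.7) = 38 dB; output overshoot = GR / (R − 1) = 38 / 19 = 2 dB.
Threshold = output − output overshoot = -17.7 − 2 = -19.7 dBu.

-19.7 dBu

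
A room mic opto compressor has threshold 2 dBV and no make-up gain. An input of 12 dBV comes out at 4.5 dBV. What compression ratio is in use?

4:1

Input overshoot = 12 − 2 = 10 dB; output overshoot = 4.5 − 2 = 2.5 dB.
Ratio = 10 / 2.5 = 4.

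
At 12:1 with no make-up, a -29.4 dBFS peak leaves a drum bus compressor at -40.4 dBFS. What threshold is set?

Gain reduction = -29.4 − (-40.4) = 11 dB; output overshoot = GR / (R − 1) = 11 / 11 = 1 dB.
Threshold = output − output overshoot = -40.4 − 1 = -41.4 dBFS.

-41.4 dBFS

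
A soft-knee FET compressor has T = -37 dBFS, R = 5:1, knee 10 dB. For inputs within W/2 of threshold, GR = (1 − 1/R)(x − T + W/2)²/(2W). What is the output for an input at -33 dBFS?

-36.24 dBFS

x − T + W/2 = -33 − (-37) + 5 = 9.
GR = (1 − 1/5) × 9² / 20 = 0.8 × 81 / 20 = 3.24 dB.
Output = -33 − 3.24 = -36.24 dBFS.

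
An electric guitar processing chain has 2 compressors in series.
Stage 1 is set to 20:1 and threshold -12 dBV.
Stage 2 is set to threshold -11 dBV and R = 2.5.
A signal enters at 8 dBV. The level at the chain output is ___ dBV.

-11 dBV

Stage 1: overshoot 20 dB → 20/20 = 1 dB → -11 dBV.
Stage 2: -11 dBV is at or below the -11 dBV threshold — no compression; output -11 dBV.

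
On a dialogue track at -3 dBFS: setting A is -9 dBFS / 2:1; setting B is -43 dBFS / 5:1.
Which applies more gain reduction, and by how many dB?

A: overshoot 6 dB → output overshoot 3 dB → GR 3 dB.
B: overshoot 40 dB → output overshoot 8 dB → GR 32 dB.
B applies 29 dB more gain reduction.

B, by 29 dB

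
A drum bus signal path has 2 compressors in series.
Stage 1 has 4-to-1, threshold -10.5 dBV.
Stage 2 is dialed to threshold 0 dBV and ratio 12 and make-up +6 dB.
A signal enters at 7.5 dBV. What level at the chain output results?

Stage 1: 7.5 dBV is 18 dB over -10.5 dBV; at 4:1 that becomes 4.5 dB over, giving -6 dBV.
Stage 2: -6 dBV is at or below the 0 dBV threshold — no compression; make-up brings it to 0 dBV.

0 dBV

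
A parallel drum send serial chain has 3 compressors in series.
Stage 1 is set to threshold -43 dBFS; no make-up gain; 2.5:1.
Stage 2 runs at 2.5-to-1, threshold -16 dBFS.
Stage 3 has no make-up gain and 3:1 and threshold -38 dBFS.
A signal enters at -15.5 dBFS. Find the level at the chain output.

-36 dBFS

Stage 1: -15.5 dBFS is 27.5 dB over -43 dBFS; at 2.5:1 that becomes 11 dB over, giving -32 dBFS.
Stage 2: below threshold (-32 ≤ -16); passes unchanged; output -32 dBFS.
Stage 3: 6 dB above -38 dBFS, reduced 3:1 to 2 dB above → -36 dBFS.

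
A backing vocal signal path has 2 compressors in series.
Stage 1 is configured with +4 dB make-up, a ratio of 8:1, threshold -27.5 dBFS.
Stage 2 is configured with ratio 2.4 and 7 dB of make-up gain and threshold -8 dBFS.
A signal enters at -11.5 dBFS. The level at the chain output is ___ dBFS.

Stage 1: 16 dB above -27.5 dBFS, reduced 8:1 to 2 dB above → -25.5 dBFS; +4 dB make-up → -21.5 dBFS.
Stage 2: -21.5 dBFS ≤ -8 dBFS, so stage 2 doesn't engage; make-up brings it to -14.5 dBFS.

-14.5 dBFS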